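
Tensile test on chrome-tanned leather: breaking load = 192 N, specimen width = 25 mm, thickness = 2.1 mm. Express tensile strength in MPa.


3.66 MPa


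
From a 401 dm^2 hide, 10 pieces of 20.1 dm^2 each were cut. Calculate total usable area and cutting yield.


Usable area = 201.0 dm^2
Yield = 50.1%

Total usable = 10 x 20.1 = 201.0 dm^2
Yield = 201.0 / 401 x 100 = 50.1%


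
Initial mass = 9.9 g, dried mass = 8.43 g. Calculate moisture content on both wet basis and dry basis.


Wet basis = 14.8%
Dry basis = 17.4%

Moisture lost = 9.9 - 8.43 = 1.47 g
Wet basis MC = 1.47 / 9.9 x 100 = 14.8%
Dry basis MC = 1.47 / 8.43 x 100 = 17.4%


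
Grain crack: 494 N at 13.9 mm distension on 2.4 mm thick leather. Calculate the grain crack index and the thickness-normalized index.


Crack index = 494 / 13.9 = 35.5 N/mm
Normalized = 35.5 / 2.4 = 14.8 N/mm per mm


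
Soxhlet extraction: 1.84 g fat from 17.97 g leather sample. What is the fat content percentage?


10.2%

Fat content = 1.84 / 17.97 x 100
Fat = 10.2%


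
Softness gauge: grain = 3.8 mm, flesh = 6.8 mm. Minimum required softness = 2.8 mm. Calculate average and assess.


Average = (3.8 + 6.8) / 2 = 5.30 mm
Minimum = 2.8 mm
Meets requirement: Yes


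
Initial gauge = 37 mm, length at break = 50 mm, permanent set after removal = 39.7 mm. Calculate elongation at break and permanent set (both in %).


Elongation at break = 35.1%
Permanent set = 7.3%


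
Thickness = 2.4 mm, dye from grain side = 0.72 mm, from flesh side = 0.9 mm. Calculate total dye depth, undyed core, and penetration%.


Total dyed = 1.62 mm
Undyed core = 0.78 mm
Penetration = 67.5%


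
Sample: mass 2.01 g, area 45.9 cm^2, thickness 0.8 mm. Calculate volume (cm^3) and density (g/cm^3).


Volume = 3.672 cm^3
Density = 0.547 g/cm^3

Thickness in cm = 0.8 / 10 = 0.08 cm
Volume = 45.9 x 0.08 = 3.672 cm^3
Density = 2.01 / 3.672 = 0.547 g/cm^3


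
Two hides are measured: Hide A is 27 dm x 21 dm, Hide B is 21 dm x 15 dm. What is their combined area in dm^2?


Hide A area = 27 x 21 = 567 dm^2
Hide B area = 21 x 15 = 315 dm^2
Total = 567 + 315 = 882 dm^2


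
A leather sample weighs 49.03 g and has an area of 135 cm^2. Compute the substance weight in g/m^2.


3631.9 g/m^2


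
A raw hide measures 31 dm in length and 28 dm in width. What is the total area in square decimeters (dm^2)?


868 dm^2

Area = length x width
Area = 31 x 28 = 868 dm^2


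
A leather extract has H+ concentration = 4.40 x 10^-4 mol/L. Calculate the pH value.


pH = -log10[H+]
pH = -log10(4.40 x 10^-4) = 3.36


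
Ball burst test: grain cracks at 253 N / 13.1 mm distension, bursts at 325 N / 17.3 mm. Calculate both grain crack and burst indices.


Crack index = 19.3 N/mm
Burst index = 18.8 N/mm


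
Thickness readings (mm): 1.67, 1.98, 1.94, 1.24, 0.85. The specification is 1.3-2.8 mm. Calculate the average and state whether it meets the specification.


Sum = 7.68
Average = 7.68 / 5 = 1.54 mm
Specification range: 1.3 to 2.8 mm
Within spec: Yes


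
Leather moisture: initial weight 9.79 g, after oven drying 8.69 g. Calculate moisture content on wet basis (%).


11.2%


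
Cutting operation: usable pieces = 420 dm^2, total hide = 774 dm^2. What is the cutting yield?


54.3%

Yield = usable / total x 100
Yield = 420 / 774 x 100 = 54.3%


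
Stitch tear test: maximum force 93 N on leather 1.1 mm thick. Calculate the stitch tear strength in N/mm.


Stitch tear strength = force / thickness
STS = 93 / 1.1 = 84.5 N/mm


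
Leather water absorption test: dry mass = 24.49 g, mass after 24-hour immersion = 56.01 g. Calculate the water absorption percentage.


Water absorbed = 56.01 - 24.49 = 31.52 g
WA% = 31.52 / 24.49 x 100 = 128.7%


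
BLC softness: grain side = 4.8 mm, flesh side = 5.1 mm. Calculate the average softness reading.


4.95 mm

Average = (4.8 + 5.1) / 2
Average = 4.95 mm


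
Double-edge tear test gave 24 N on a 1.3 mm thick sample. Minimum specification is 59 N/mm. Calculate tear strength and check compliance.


Tear strength = 24 / 1.3 = 18.5 N/mm
Required minimum = 59 N/mm
Compliant: No


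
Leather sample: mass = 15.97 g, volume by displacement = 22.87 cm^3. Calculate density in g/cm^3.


Density = mass / volume
Density = 15.97 / 22.87 = 0.698 g/cm^3


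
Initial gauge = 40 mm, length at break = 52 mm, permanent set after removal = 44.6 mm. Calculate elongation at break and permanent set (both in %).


Elongation at break = 30.0%
Permanent set = 11.5%

Elongation at break = (52 - 40) / 40 x 100 = 30.0%
Permanent set = (44.6 - 40) / 40 x 100 = 11.5%


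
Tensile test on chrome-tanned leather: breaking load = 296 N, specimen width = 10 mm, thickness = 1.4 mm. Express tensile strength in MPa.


Cross-section = 10 x 1.4 = 14.0 mm^2
TS = 296 / 14.0 = 21.14 MPa
(1 N/mm^2 = 1 MPa)


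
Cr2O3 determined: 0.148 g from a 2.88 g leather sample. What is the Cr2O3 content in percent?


5.14%


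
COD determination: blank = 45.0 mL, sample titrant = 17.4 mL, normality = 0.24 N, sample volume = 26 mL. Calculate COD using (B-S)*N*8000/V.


2038.2 mg/L

COD = (45.0 - 17.4) x 0.24 x 8000 / 26
COD = 27.6 x 0.24 x 8000 / 26
COD = 2038.2 mg/L


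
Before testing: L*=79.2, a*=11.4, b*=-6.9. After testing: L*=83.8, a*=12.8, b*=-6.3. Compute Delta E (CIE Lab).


dL = 83.8 - 79.2 = 4.6
da = 12.8 - 11.4 = 1.4
db = -6.3 - (-6.9) = 0.6
dE = sqrt((4.6)^2 + (1.4)^2 + (0.6)^2) = 4.85


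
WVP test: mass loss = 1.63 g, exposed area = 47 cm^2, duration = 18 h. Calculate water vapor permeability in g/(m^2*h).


19.27 g/(m^2*h)


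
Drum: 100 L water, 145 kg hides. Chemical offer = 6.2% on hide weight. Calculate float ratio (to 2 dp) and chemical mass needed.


Float ratio = 0.69
Chemical needed = 8.99 kg


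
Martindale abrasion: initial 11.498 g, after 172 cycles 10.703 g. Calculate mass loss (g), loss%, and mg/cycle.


Loss = 11.498 - 10.703 = 0.795 g
Loss% = 0.795 / 11.498 x 100 = 6.91%
Rate = 0.795 / 172 x 1000 = 4.622 mg/cycle


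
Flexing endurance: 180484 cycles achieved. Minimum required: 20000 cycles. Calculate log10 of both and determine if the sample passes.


Achieved: log10 = 5.26
Required: log10 = 4.30
Passes: Yes

log10(180484) = 5.26
log10(20000) = 4.30
Passes: Yes


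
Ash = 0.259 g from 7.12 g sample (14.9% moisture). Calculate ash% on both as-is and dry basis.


As-is ash = 3.64%
Dry-basis ash = 4.27%

As-is ash% = 0.259 / 7.12 x 100 = 3.64%
Dry mass = 7.12 x (100 - 14.9) / 100 = 6.05912 g
Dry-basis ash% = 0.259 / 6.05912 x 100 = 4.27%


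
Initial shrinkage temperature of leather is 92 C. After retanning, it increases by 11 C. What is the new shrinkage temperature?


103 C


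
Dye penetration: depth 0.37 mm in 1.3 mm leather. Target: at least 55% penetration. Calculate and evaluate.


Penetration = 0.37 / 1.3 x 100 = 28.5%
Target: 55%
Meets target: No


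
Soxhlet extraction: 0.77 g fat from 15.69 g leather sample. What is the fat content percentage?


Fat content = 0.77 / 15.69 x 100
Fat = 4.9%


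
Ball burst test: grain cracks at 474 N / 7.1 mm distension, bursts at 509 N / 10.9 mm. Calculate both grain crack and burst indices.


Crack index = 66.8 N/mm
Burst index = 46.7 N/mm

Crack index = 474 / 7.1 = 66.8 N/mm
Burst index = 509 / 10.9 = 46.7 N/mm


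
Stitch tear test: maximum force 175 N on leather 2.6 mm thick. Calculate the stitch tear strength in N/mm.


Stitch tear strength = force / thickness
STS = 175 / 2.6 = 67.3 N/mm


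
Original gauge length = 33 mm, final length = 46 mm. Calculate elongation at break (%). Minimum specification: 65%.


Elongation = 39.4%
Meets spec: No

Extension = 46 - 33 = 13 mm
Elongation = 13 / 33 x 100 = 39.4%
Minimum required: 65%
Meets specification: No


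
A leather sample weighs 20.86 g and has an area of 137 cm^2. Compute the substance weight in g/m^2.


Substance weight = mass / area x 10000
SW = 20.86 / 137 x 10000
SW = 1522.6 g/m^2


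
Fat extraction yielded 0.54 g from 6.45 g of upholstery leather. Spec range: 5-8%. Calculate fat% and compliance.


Fat content = 8.4%
Compliant: No

Fat% = 0.54 / 6.45 x 100 = 8.4%
Spec range: 5-8%
Compliant: No


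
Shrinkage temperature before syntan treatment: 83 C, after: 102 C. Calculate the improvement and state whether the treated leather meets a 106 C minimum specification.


Improvement = 102 - 83 = 19 C
Spec check: 102 C >= 106 C? No


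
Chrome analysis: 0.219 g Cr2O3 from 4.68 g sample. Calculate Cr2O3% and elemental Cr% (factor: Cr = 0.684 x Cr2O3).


Cr2O3 = 4.68%
Cr = 3.20%

Cr2O3% = 0.219 / 4.68 x 100 = 4.68%
Cr% = 4.68 x 0.684 = 3.20%


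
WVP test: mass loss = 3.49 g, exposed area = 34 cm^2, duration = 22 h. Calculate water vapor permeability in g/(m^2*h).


46.66 g/(m^2*h)

WVP = mass_loss / (area x time) x 10000
WVP = 3.49 / (34 x 22) x 10000
WVP = 3.49 / 748 x 10000 = 46.66 g/(m^2*h)


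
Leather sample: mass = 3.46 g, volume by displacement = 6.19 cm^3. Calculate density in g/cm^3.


0.559 g/cm^3


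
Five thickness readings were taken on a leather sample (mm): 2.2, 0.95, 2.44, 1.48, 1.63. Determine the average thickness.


1.74 mm


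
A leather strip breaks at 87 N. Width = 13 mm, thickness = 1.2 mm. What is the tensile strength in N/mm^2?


5.58 N/mm^2


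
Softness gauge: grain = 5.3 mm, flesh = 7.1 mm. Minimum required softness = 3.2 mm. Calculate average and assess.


Average = (5.3 + 7.1) / 2 = 6.20 mm
Minimum = 3.2 mm
Meets requirement: Yes


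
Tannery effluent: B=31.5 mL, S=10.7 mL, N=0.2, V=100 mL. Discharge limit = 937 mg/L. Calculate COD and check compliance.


COD = 332.8 mg/L
Compliant: Yes

COD = (31.5 - 10.7) x 0.2 x 8000 / 100 = 332.8 mg/L
Limit: 937 mg/L
Compliant: Yes


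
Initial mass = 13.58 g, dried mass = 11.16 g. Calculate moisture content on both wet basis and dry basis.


Wet basis = 17.8%
Dry basis = 21.7%

Moisture lost = 13.58 - 11.16 = 2.42 g
Wet basis MC = 2.42 / 13.58 x 100 = 17.8%
Dry basis MC = 2.42 / 11.16 x 100 = 21.7%


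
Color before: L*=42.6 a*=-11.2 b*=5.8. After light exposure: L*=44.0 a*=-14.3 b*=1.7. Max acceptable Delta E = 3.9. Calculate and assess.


dL = 1.4, da = -3.1, db = -4.1
dE = sqrt((1.4)^2 + (-3.1)^2 + (-4.1)^2) = 5.33
Max = 3.9
Passes: No


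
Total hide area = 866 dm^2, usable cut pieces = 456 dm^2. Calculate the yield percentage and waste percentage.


Yield = 52.7%
Waste = 47.3%

Yield = 456 / 866 x 100 = 52.7%
Waste = 866 - 456 = 410 dm^2
Waste% = 100 - 52.7 = 47.3%


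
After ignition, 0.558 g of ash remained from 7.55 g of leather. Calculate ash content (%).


Ash% = 0.558 / 7.55 x 100
Ash% = 7.39%


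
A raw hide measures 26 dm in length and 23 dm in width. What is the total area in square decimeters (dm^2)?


Area = length x width
Area = 26 x 23 = 598 dm^2


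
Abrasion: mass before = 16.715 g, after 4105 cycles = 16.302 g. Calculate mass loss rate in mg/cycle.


0.101 mg/cycle

Mass loss = 16.715 - 16.302 = 0.413 g
Rate = 0.413 / 4105 x 1000 = 0.101 mg/cycle


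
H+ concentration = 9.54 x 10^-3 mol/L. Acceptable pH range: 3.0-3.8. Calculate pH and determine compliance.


pH = 2.02
Compliant: No

pH = -log10(9.54 x 10^-3) = 2.02
Range: 3.0 to 3.8
Compliant: No


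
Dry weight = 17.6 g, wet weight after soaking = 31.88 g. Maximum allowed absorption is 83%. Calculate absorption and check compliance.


Absorption = 81.1%
Compliant: Yes


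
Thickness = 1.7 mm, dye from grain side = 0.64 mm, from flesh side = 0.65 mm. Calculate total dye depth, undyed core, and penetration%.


Total dyed = 0.64 + 0.65 = 1.29 mm
Undyed core = 1.7 - 1.29 = 0.41 mm
Penetration = 1.29 / 1.7 x 100 = 75.9%


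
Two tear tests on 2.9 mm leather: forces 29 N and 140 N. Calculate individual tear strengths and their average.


Tear 1 = 10.0 N/mm
Tear 2 = 48.3 N/mm
Average = 29.2 N/mm

Tear 1 = 29 / 2.9 = 10.0 N/mm
Tear 2 = 140 / 2.9 = 48.3 N/mm
Average = (10.0 + 48.3) / 2 = 29.2 N/mm


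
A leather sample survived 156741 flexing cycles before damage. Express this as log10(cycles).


log10(156741) = 5.20


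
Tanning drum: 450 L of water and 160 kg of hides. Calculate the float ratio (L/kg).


2.8


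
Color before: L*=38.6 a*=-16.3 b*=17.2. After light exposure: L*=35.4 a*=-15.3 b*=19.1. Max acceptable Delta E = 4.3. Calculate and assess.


Delta E = 3.85
Passes: Yes

dL = -3.2, da = 1.0, db = 1.9
dE = sqrt((-3.2)^2 + (1.0)^2 + (1.9)^2) = 3.85
Max = 4.3
Passes: Yes


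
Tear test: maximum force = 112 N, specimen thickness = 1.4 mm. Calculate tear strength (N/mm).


80.0 N/mm

Tear strength = force / thickness
Tear = 112 / 1.4 = 80.0 N/mm


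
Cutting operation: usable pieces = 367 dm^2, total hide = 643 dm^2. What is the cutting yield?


57.1%


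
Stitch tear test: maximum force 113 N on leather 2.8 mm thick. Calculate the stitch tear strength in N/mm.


40.4 N/mm

Stitch tear strength = force / thickness
STS = 113 / 2.8 = 40.4 N/mm


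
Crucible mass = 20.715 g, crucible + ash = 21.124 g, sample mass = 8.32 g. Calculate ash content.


Ash mass = 21.124 - 20.715 = 0.409 g
Ash% = 0.409 / 8.32 x 100 = 4.92%


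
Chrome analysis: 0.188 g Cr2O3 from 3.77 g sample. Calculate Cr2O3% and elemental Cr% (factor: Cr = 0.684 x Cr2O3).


Cr2O3% = 0.188 / 3.77 x 100 = 4.99%
Cr% = 4.99 x 0.684 = 3.41%


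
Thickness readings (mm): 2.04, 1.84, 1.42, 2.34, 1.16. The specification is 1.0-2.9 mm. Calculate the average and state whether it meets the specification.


Sum = 8.80
Average = 8.80 / 5 = 1.76 mm
Specification range: 1.0 to 2.9 mm
Within spec: Yes


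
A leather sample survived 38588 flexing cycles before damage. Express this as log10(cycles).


log10(38588) = 4.59


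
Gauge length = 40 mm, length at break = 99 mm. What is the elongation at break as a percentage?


147.5%

Extension = 99 - 40 = 59 mm
Elongation = 59 / 40 x 100 = 147.5%


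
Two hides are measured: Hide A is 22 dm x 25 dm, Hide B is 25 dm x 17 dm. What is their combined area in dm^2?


975 dm^2


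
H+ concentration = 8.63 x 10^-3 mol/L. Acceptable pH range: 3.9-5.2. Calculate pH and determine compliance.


pH = -log10(8.63 x 10^-3) = 2.06
Range: 3.9 to 5.2
Compliant: No


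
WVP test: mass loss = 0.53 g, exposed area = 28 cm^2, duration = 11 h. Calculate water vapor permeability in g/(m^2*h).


17.21 g/(m^2*h)


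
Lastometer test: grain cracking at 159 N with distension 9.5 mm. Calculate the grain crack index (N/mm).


16.7 N/mm

Grain crack index = force / distension
Index = 159 / 9.5 = 16.7 N/mm


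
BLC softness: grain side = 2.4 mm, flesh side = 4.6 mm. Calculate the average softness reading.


Average = (2.4 + 4.6) / 2
Average = 3.50 mm


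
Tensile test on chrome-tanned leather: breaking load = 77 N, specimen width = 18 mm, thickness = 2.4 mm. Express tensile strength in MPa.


Cross-section = 18 x 2.4 = 43.2 mm^2
TS = 77 / 43.2 = 1.78 MPa
(1 N/mm^2 = 1 MPa)


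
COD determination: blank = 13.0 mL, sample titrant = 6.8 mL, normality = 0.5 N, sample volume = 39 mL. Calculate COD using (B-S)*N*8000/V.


635.9 mg/L


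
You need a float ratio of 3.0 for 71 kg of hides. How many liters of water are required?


Water = hide weight x target ratio
Water = 71 x 3.0 = 213.0 L


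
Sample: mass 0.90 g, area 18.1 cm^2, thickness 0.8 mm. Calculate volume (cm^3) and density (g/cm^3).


Thickness in cm = 0.8 / 10 = 0.08 cm
Volume = 18.1 x 0.08 = 1.448 cm^3
Density = 0.90 / 1.448 = 0.622 g/cm^3


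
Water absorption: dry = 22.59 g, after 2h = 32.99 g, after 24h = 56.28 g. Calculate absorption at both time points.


2h absorption = 46.0%
24h absorption = 149.1%


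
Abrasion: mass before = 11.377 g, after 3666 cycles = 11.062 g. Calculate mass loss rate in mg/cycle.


Mass loss = 11.377 - 11.062 = 0.315 g
Rate = 0.315 / 3666 x 1000 = 0.086 mg/cycle


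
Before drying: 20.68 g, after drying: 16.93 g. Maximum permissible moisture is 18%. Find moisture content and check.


MC = (20.68 - 16.93) / 20.68 x 100 = 18.1%
Maximum: 18%
Acceptable: No


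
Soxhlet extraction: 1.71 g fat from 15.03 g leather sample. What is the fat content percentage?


Fat content = 1.71 / 15.03 x 100
Fat = 11.4%


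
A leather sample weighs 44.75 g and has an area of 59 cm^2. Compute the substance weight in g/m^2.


Substance weight = mass / area x 10000
SW = 44.75 / 59 x 10000
SW = 7584.7 g/m^2


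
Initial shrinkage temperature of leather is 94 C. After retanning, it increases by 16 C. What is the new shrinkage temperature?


110 C


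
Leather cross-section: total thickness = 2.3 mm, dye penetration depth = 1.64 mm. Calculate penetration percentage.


71.3%

Penetration% = 1.64 / 2.3 x 100
Penetration = 71.3%


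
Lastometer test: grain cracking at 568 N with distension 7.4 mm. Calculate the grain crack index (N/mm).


Grain crack index = force / distension
Index = 568 / 7.4 = 76.8 N/mm


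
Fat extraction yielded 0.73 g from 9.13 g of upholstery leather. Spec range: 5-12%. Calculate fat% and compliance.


Fat% = 0.73 / 9.13 x 100 = 8.0%
Spec range: 5-12%
Compliant: Yes


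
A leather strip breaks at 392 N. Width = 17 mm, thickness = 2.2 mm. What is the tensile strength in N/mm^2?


Cross-sectional area = 17 x 2.2 = 37.4 mm^2
Tensile strength = 392 / 37.4 = 10.48 N/mm^2


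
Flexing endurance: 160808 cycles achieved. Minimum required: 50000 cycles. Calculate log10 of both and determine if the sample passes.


Achieved: log10 = 5.21
Required: log10 = 4.70
Passes: Yes


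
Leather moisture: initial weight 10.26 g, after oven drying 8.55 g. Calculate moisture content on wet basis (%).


Moisture = 10.26 - 8.55 = 1.71 g
MC = 1.71 / 10.26 x 100 = 16.7%


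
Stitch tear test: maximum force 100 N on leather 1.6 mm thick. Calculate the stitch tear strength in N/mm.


62.5 N/mm


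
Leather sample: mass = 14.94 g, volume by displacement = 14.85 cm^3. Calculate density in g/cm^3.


Density = mass / volume
Density = 14.94 / 14.85 = 1.006 g/cm^3


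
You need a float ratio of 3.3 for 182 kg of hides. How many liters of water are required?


Water = hide weight x target ratio
Water = 182 x 3.3 = 600.6 L


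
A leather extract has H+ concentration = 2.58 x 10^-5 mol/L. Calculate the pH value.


pH = -log10[H+]
pH = -log10(2.58 x 10^-5) = 4.59


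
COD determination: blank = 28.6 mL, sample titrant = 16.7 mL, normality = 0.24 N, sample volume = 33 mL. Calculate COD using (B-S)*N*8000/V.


692.4 mg/L

COD = (28.6 - 16.7) x 0.24 x 8000 / 33
COD = 11.9 x 0.24 x 8000 / 33
COD = 692.4 mg/L


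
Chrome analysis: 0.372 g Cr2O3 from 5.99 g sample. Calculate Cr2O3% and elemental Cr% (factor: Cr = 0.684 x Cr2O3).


Cr2O3 = 6.21%
Cr = 4.25%


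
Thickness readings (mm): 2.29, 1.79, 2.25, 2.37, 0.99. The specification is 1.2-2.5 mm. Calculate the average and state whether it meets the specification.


Sum = 9.69
Average = 9.69 / 5 = 1.94 mm
Specification range: 1.2 to 2.5 mm
Within spec: Yes


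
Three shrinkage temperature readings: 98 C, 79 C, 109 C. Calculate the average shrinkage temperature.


Average = (98 + 79 + 109) / 3
Average = 286 / 3 = 95.3 C


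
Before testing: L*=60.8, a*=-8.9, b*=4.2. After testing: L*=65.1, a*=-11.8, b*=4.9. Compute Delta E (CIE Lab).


dL = 65.1 - 60.8 = 4.3
da = -11.8 - (-8.9) = -2.9
db = 4.9 - 4.2 = 0.7
dE = sqrt((4.3)^2 + (-2.9)^2 + (0.7)^2) = 5.23


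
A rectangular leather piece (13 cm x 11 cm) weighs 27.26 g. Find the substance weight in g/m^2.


1906.3 g/m^2

Area = 13 x 11 = 143 cm^2
SW = 27.26 / 143 x 10000 = 1906.3 g/m^2


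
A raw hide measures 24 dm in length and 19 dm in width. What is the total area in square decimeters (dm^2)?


Area = length x width
Area = 24 x 19 = 456 dm^2


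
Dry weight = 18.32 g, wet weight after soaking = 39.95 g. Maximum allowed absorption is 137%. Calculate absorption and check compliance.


WA = (39.95 - 18.32) / 18.32 x 100 = 118.1%
Maximum allowed: 137%
Compliant: Yes


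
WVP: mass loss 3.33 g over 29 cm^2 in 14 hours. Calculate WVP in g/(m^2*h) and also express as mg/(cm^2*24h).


WVP = 82.02 g/(m^2*h)
Daily rate = 196.85 mg/(cm^2*24h)

WVP = 3.33 / (29 x 14) x 10000 = 82.02 g/(m^2*h)
Mass loss in mg = 3.33 x 1000 = 3330 mg
Per cm^2 per 24h in mg: 3330 x 24 / (29 x 14) = 79920 / 406 = 196.85 mg/(cm^2*24h)


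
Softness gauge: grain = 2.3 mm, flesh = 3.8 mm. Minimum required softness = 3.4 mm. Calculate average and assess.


Average = (2.3 + 3.8) / 2 = 3.05 mm
Minimum = 3.4 mm
Meets requirement: No


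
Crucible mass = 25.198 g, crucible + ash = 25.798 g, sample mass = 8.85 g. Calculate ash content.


Ash mass = 25.798 - 25.198 = 0.600 g
Ash% = 0.600 / 8.85 x 100 = 6.78%


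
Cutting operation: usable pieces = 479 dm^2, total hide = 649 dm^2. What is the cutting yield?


73.8%

Yield = usable / total x 100
Yield = 479 / 649 x 100 = 73.8%


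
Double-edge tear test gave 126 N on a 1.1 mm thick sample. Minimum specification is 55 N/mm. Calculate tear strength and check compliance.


Tear strength = 114.5 N/mm
Compliant: Yes


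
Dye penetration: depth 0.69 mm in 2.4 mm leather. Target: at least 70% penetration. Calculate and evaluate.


Penetration = 28.8%
Meets target: No

Penetration = 0.69 / 2.4 x 100 = 28.8%
Target: 70%
Meets target: No


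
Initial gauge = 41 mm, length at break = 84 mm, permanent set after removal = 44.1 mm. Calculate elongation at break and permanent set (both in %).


Elongation at break = (84 - 41) / 41 x 100 = 104.9%
Permanent set = (44.1 - 41) / 41 x 100 = 7.6%


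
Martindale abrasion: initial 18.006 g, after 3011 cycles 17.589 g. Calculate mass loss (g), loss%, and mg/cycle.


Mass loss = 0.417 g
Loss = 2.32%
Rate = 0.138 mg/cycle

Loss = 18.006 - 17.589 = 0.417 g
Loss% = 0.417 / 18.006 x 100 = 2.32%
Rate = 0.417 / 3011 x 1000 = 0.138 mg/cycle


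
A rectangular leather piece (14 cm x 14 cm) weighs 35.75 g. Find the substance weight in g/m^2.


Area = 14 x 14 = 196 cm^2
SW = 35.75 / 196 x 10000 = 1824.0 g/m^2


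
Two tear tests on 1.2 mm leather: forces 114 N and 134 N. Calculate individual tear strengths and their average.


Tear 1 = 114 / 1.2 = 95.0 N/mm
Tear 2 = 134 / 1.2 = 111.7 N/mm
Average = (95.0 + 111.7) / 2 = 103.4 N/mm


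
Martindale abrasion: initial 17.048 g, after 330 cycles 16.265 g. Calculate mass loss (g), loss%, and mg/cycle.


Mass loss = 0.783 g
Loss = 4.59%
Rate = 2.373 mg/cycle

Loss = 17.048 - 16.265 = 0.783 g
Loss% = 0.783 / 17.048 x 100 = 4.59%
Rate = 0.783 / 330 x 1000 = 2.373 mg/cycle


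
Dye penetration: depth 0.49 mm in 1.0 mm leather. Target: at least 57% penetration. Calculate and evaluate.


Penetration = 49.0%
Meets target: No

Penetration = 0.49 / 1.0 x 100 = 49.0%
Target: 57%
Meets target: No


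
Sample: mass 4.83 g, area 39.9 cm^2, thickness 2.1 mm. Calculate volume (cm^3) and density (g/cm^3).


Volume = 8.379 cm^3
Density = 0.576 g/cm^3


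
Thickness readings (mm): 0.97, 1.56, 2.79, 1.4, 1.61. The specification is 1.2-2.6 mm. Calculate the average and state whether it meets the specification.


Average = 1.67 mm
Within specification: Yes

Sum = 8.33
Average = 8.33 / 5 = 1.67 mm
Specification range: 1.2 to 2.6 mm
Within spec: Yes


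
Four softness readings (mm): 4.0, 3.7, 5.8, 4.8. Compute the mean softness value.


4.58 mm

Sum = 4.0 + 3.7 + 5.8 + 4.8
Mean = 18.3 / 4 = 4.58 mm


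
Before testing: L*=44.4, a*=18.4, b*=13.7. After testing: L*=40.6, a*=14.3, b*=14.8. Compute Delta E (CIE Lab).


dL = 40.6 - 44.4 = -3.8
da = 14.3 - 18.4 = -4.1
db = 14.8 - 13.7 = 1.1
dE = sqrt((-3.8)^2 + (-4.1)^2 + (1.1)^2) = 5.70


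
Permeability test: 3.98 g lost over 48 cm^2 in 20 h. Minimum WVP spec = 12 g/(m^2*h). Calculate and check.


WVP = 41.46 g/(m^2*h)
Meets specification: Yes

WVP = 3.98 / (48 x 20) x 10000 = 41.46 g/(m^2*h)
Minimum: 12 g/(m^2*h)
Meets spec: Yes


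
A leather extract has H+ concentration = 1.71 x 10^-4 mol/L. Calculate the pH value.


pH = 3.77

pH = -log10[H+]
pH = -log10(1.71 x 10^-4) = 3.77


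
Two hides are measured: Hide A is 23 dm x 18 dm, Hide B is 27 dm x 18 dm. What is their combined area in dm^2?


900 dm^2

Hide A area = 23 x 18 = 414 dm^2
Hide B area = 27 x 18 = 486 dm^2
Total = 414 + 486 = 900 dm^2


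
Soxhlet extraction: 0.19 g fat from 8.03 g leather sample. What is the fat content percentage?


Fat content = 0.19 / 8.03 x 100
Fat = 2.4%


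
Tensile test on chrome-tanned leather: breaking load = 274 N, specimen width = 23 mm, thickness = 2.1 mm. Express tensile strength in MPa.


Cross-section = 23 x 2.1 = 48.3 mm^2
TS = 274 / 48.3 = 5.67 MPa
(1 N/mm^2 = 1 MPa)


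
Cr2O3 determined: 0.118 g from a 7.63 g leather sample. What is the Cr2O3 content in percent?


1.55%


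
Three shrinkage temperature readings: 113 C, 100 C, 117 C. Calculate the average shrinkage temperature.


Average = (113 + 100 + 117) / 3
Average = 330 / 3 = 110.0 C


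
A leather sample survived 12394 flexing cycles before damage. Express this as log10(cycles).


log10(12394) = 4.09


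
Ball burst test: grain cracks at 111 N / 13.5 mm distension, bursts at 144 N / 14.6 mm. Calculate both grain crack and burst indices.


Crack index = 111 / 13.5 = 8.2 N/mm
Burst index = 144 / 14.6 = 9.9 N/mm


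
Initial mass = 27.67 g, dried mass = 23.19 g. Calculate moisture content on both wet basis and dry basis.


Moisture lost = 27.67 - 23.19 = 4.48 g
Wet basis MC = 4.48 / 27.67 x 100 = 16.2%
Dry basis MC = 4.48 / 23.19 x 100 = 19.3%


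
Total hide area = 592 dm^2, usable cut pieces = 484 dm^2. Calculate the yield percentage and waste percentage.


Yield = 81.8%
Waste = 18.2%

Yield = 484 / 592 x 100 = 81.8%
Waste = 592 - 484 = 108 dm^2
Waste% = 100 - 81.8 = 18.2%


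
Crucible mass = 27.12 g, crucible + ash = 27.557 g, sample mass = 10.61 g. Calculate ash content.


Ash mass = 27.557 - 27.12 = 0.437 g
Ash% = 0.437 / 10.61 x 100 = 4.12%


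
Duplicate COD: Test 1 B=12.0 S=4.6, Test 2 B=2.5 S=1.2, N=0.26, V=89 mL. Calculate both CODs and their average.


COD1 = (12.0 - 4.6) x 0.26 x 8000 / 89 = 172.9 mg/L
COD2 = (2.5 - 1.2) x 0.26 x 8000 / 89 = 30.4 mg/L
Average = (172.9 + 30.4) / 2 = 101.7 mg/L


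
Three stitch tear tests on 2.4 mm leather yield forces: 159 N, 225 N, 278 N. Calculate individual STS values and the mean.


STS1 = 66.3 N/mm
STS2 = 93.8 N/mm
STS3 = 115.8 N/mm
Mean = 92.0 N/mm


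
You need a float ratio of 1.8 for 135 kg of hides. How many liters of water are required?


243.0 L

Water = hide weight x target ratio
Water = 135 x 1.8 = 243.0 L


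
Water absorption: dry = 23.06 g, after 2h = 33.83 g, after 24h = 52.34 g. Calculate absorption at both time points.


WA (2h) = (33.83 - 23.06) / 23.06 x 100 = 46.7%
WA (24h) = (52.34 - 23.06) / 23.06 x 100 = 127.0%


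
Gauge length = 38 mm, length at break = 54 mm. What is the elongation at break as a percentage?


42.1%


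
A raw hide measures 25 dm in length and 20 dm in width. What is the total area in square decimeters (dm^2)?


500 dm^2


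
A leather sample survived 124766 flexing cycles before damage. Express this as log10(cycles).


log10(124766) = 5.10


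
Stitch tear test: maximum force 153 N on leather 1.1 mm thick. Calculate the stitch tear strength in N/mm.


139.1 N/mm

Stitch tear strength = force / thickness
STS = 153 / 1.1 = 139.1 N/mm


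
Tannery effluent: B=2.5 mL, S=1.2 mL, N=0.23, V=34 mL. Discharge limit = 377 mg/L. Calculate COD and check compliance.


COD = (2.5 - 1.2) x 0.23 x 8000 / 34 = 70.4 mg/L
Limit: 377 mg/L
Compliant: Yes


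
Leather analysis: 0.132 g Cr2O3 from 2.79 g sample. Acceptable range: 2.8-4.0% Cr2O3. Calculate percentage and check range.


Cr2O3% = 0.132 / 2.79 x 100 = 4.73%
Acceptable range: 2.8 to 4.0%
Within range: No


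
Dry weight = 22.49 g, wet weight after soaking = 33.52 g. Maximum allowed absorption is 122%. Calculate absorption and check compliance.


Absorption = 49.0%
Compliant: Yes


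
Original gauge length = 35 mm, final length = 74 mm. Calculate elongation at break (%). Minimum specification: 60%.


Elongation = 111.4%
Meets spec: Yes

Extension = 74 - 35 = 39 mm
Elongation = 39 / 35 x 100 = 111.4%
Minimum required: 60%
Meets specification: Yes


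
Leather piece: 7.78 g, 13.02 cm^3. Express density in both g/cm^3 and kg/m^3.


0.598 g/cm^3
598 kg/m^3

Density = 7.78 / 13.02 = 0.598 g/cm^3
Convert: 0.598 x 1000 = 598 kg/m^3


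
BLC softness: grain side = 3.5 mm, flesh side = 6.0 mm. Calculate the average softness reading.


Average = (3.5 + 6.0) / 2
Average = 4.75 mm


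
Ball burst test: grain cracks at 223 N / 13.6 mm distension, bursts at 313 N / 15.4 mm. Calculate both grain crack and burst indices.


Crack index = 16.4 N/mm
Burst index = 20.3 N/mm

Crack index = 223 / 13.6 = 16.4 N/mm
Burst index = 313 / 15.4 = 20.3 N/mm


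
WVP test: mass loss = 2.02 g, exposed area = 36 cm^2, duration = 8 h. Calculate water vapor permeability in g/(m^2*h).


WVP = mass_loss / (area x time) x 10000
WVP = 2.02 / (36 x 8) x 10000
WVP = 2.02 / 288 x 10000 = 70.14 g/(m^2*h)


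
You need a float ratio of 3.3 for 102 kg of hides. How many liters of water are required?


Water = hide weight x target ratio
Water = 102 x 3.3 = 336.6 L


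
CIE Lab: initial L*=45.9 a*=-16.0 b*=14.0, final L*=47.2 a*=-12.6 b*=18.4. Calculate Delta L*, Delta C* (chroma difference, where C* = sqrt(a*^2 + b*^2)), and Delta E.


Delta L* = 47.2 - 45.9 = 1.3
C1* = sqrt((-16.0)^2 + (14.0)^2) = 21.260
C2* = sqrt((-12.6)^2 + (18.4)^2) = 22.301
Delta C* = 22.301 - 21.260 = 1.04
Delta E = sqrt((1.3)^2 + (3.4)^2 + (4.4)^2) = 5.71


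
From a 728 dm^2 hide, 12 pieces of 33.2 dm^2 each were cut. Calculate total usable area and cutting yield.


Usable area = 398.4 dm^2
Yield = 54.7%

Total usable = 12 x 33.2 = 398.4 dm^2
Yield = 398.4 / 728 x 100 = 54.7%


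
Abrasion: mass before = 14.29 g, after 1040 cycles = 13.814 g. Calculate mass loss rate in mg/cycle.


Mass loss = 14.29 - 13.814 = 0.476 g
Rate = 0.476 / 1040 x 1000 = 0.458 mg/cycle


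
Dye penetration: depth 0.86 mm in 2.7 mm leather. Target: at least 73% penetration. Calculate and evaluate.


Penetration = 0.86 / 2.7 x 100 = 31.9%
Target: 73%
Meets target: No


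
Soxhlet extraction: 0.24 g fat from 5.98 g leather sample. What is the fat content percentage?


4.0%

Fat content = 0.24 / 5.98 x 100
Fat = 4.0%


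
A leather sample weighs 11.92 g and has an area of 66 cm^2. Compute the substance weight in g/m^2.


Substance weight = mass / area x 10000
SW = 11.92 / 66 x 10000
SW = 1806.1 g/m^2


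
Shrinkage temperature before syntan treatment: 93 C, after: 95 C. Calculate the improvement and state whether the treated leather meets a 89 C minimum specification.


Improvement = 95 - 93 = 2 C
Spec check: 95 C >= 89 C? Yes


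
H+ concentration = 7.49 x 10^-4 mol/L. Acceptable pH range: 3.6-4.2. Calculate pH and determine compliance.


pH = -log10(7.49 x 10^-4) = 3.13
Range: 3.6 to 4.2
Compliant: No


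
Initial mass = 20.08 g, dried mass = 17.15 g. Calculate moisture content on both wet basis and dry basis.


Moisture lost = 20.08 - 17.15 = 2.93 g
Wet basis MC = 2.93 / 20.08 x 100 = 14.6%
Dry basis MC = 2.93 / 17.15 x 100 = 17.1%


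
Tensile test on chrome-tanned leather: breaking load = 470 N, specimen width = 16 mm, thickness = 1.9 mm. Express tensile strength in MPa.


15.46 MPa


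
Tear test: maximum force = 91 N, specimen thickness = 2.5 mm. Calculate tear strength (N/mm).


Tear strength = force / thickness
Tear = 91 / 2.5 = 36.4 N/mm


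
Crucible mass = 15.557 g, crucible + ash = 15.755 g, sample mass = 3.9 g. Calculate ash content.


Ash mass = 0.198 g
Ash content = 5.08%


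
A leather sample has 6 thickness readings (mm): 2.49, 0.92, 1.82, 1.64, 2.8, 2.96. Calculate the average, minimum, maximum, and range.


Average = 2.11 mm
Min = 0.92 mm
Max = 2.96 mm
Range = 2.04 mm

Sum = 12.63
Average = 12.63 / 6 = 2.11 mm
Minimum = 0.92 mm
Maximum = 2.96 mm
Range = 2.96 - 0.92 = 2.04 mm


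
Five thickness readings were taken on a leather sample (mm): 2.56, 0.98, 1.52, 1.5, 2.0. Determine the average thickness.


1.71 mm

Sum = 2.56 + 0.98 + 1.52 + 1.5 + 2.0 = 8.56
Average = 8.56 / 5 = 1.71 mm


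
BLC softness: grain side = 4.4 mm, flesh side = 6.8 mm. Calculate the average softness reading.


5.60 mm


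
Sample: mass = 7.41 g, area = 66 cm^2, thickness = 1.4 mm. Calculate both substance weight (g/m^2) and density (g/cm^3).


Substance weight = 1122.7 g/m^2
Density = 0.802 g/cm^3

SW = 7.41 / 66 x 10000 = 1122.7 g/m^2
Volume = 66 x 1.4 / 10 = 9.24 cm^3
Density = 7.41 / 9.24 = 0.802 g/cm^3


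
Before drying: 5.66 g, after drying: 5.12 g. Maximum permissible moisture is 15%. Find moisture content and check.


MC = (5.66 - 5.12) / 5.66 x 100 = 9.5%
Maximum: 15%
Acceptable: Yes


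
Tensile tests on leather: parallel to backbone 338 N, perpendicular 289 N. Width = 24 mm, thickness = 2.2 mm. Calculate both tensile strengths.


Parallel = 6.40 N/mm^2
Perpendicular = 5.47 N/mm^2

Area = 24 x 2.2 = 52.8 mm^2
TS (parallel) = 338 / 52.8 = 6.40 N/mm^2
TS (perpendicular) = 289 / 52.8 = 5.47 N/mm^2


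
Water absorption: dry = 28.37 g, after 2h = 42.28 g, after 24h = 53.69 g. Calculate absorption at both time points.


WA (2h) = (42.28 - 28.37) / 28.37 x 100 = 49.0%
WA (24h) = (53.69 - 28.37) / 28.37 x 100 = 89.2%


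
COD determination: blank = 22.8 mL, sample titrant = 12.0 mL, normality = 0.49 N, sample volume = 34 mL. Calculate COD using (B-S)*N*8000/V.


COD = (22.8 - 12.0) x 0.49 x 8000 / 34
COD = 10.8 x 0.49 x 8000 / 34
COD = 1245.2 mg/L


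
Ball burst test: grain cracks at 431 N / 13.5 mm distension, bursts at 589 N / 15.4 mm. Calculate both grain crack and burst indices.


Crack index = 431 / 13.5 = 31.9 N/mm
Burst index = 589 / 15.4 = 38.2 N/mm


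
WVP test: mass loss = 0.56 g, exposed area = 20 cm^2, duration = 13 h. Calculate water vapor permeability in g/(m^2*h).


21.54 g/(m^2*h)


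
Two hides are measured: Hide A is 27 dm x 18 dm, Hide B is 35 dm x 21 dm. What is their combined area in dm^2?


1221 dm^2


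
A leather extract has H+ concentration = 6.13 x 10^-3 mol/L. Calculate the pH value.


pH = 2.21


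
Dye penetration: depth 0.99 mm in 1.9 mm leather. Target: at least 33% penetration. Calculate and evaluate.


Penetration = 52.1%
Meets target: Yes


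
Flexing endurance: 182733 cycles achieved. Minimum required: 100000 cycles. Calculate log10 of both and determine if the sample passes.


Achieved: log10 = 5.26
Required: log10 = 5.00
Passes: Yes


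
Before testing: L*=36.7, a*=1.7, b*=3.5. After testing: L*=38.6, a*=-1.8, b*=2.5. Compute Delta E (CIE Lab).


dL = 38.6 - 36.7 = 1.9
da = -1.8 - 1.7 = -3.5
db = 2.5 - 3.5 = -1.0
dE = sqrt((1.9)^2 + (-3.5)^2 + (-1.0)^2) = 4.11


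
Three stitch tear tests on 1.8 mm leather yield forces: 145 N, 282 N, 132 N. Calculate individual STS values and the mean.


STS1 = 145 / 1.8 = 80.6 N/mm
STS2 = 282 / 1.8 = 156.7 N/mm
STS3 = 132 / 1.8 = 73.3 N/mm
Mean = (80.6 + 156.7 + 73.3) / 3 = 103.5 N/mm


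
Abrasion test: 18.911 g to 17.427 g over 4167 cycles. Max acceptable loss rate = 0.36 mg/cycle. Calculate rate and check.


Rate = 0.356 mg/cycle
Passes: Yes


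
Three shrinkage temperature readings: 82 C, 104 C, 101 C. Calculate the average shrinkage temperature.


Average = (82 + 104 + 101) / 3
Average = 287 / 3 = 95.7 C


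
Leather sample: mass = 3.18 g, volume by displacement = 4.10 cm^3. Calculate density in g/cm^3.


Density = mass / volume
Density = 3.18 / 4.10 = 0.776 g/cm^3


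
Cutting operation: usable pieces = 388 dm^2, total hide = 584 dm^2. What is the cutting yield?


66.4%

Yield = usable / total x 100
Yield = 388 / 584 x 100 = 66.4%


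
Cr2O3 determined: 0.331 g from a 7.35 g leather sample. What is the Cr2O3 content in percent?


Cr2O3% = 0.331 / 7.35 x 100
Cr2O3% = 4.50%


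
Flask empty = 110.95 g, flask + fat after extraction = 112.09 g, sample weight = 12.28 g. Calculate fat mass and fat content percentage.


Fat mass = 112.09 - 110.95 = 1.14 g
Fat% = 1.14 / 12.28 x 100 = 9.3%


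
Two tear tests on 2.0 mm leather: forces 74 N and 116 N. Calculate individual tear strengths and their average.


Tear 1 = 37.0 N/mm
Tear 2 = 58.0 N/mm
Average = 47.5 N/mm

Tear 1 = 74 / 2.0 = 37.0 N/mm
Tear 2 = 116 / 2.0 = 58.0 N/mm
Average = (37.0 + 58.0) / 2 = 47.5 N/mm


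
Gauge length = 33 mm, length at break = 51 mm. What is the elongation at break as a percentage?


Extension = 51 - 33 = 18 mm
Elongation = 18 / 33 x 100 = 54.5%


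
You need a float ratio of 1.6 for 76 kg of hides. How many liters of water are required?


Water = hide weight x target ratio
Water = 76 x 1.6 = 121.6 L


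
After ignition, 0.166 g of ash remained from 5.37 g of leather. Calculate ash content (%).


3.09%

Ash% = 0.166 / 5.37 x 100
Ash% = 3.09%


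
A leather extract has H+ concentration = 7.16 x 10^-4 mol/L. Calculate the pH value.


pH = -log10[H+]
pH = -log10(7.16 x 10^-4) = 3.15


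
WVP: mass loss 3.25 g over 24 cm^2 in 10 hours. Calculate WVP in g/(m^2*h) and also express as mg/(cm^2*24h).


WVP = 3.25 / (24 x 10) x 10000 = 135.42 g/(m^2*h)
Mass loss in mg = 3.25 x 1000 = 3250 mg
Per cm^2 per 24h in mg: 3250 x 24 / (24 x 10) = 78000 / 240 = 325.00 mg/(cm^2*24h)


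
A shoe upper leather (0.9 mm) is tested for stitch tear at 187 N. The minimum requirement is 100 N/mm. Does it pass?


STS = 187 / 0.9 = 207.8 N/mm
Minimum required: 100 N/mm
Passes: Yes


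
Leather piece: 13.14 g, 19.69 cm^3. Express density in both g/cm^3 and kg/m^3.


Density = 13.14 / 19.69 = 0.667 g/cm^3
Convert: 0.667 x 1000 = 667 kg/m^3


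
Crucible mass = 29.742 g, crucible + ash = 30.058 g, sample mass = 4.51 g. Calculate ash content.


Ash mass = 30.058 - 29.742 = 0.316 g
Ash% = 0.316 / 4.51 x 100 = 7.01%


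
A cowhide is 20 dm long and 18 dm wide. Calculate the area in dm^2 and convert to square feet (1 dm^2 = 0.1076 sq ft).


360 dm^2
38.74 sq ft

Area = 20 x 18 = 360 dm^2
Conversion: 360 x 0.1076 = 38.74 sq ft


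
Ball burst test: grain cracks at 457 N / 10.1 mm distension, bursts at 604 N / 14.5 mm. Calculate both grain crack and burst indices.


Crack index = 457 / 10.1 = 45.2 N/mm
Burst index = 604 / 14.5 = 41.7 N/mm


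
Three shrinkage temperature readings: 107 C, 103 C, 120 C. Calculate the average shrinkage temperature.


110.0 C


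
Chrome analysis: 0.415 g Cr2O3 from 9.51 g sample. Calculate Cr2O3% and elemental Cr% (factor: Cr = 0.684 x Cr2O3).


Cr2O3% = 0.415 / 9.51 x 100 = 4.36%
Cr% = 4.36 x 0.684 = 2.98%


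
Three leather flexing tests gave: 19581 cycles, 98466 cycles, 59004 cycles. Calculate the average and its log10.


Average = 59017 cycles
log10 = 4.77


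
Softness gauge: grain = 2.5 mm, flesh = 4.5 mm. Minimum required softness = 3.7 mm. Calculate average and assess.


Average = (2.5 + 4.5) / 2 = 3.50 mm
Minimum = 3.7 mm
Meets requirement: No


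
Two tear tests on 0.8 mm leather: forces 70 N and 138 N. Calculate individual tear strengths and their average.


Tear 1 = 87.5 N/mm
Tear 2 = 172.5 N/mm
Average = 130.0 N/mm

Tear 1 = 70 / 0.8 = 87.5 N/mm
Tear 2 = 138 / 0.8 = 172.5 N/mm
Average = (87.5 + 172.5) / 2 = 130.0 N/mm
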